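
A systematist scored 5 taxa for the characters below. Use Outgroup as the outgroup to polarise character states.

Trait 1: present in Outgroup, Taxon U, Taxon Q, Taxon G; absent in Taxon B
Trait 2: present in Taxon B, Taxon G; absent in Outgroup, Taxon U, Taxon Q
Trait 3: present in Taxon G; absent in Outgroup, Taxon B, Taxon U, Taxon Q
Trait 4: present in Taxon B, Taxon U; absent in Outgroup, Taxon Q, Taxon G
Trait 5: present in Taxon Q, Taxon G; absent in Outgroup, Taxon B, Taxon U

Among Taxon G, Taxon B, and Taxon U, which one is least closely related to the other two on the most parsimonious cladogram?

Taxon G

Character polarity is set by the outgroup: the derived state is whichever differs from the outgroup's state, so for Trait 1 the derived state is 'absent', and for the remaining characters it is 'present'.
Trait 1 (derived state 'absent') is unique to Taxon B (autapomorphy; uninformative for grouping).
Trait 2 groups Taxon B and Taxon G, which is incompatible with the clades supported by the remaining characters; treating it as convergent (homoplasy) costs fewer steps than any alternative tree.
Trait 3 (derived state 'present') is unique to Taxon G (autapomorphy; uninformative for grouping).
Trait 4 (derived state 'present') is shared by Taxon B and Taxon U — a synapomorphy uniting that clade.
Trait 5 (derived state 'present') is shared by Taxon G and Taxon Q — a synapomorphy uniting that clade.
Most parsimonious ingroup topology: ((Taxon B,Taxon U),(Taxon Q,Taxon G)).
Taxon U and Taxon B share a more recent common ancestor with each other than either does with Taxon G, so Taxon G is the least closely related of the three.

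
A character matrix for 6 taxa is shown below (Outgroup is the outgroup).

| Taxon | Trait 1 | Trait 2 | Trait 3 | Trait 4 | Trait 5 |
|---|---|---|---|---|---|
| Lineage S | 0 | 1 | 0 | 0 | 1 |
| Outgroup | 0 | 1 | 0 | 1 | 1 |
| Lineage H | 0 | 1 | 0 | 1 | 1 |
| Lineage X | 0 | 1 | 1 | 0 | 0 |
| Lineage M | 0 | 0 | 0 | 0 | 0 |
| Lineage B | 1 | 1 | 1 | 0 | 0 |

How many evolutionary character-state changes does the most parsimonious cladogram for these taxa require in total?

5

Character polarity is set by the outgroup: the derived state is whichever differs from the outgroup's state, so for Trait 2, Trait 4, Trait 5 the derived state is '0', and for the remaining characters it is '1'.
Trait 1 (derived state '1') is unique to Lineage B (autapomorphy; uninformative for grouping).
Trait 2 (derived state '0') is unique to Lineage M (autapomorphy; uninformative for grouping).
Trait 3 (derived state '1') is shared by Lineage B and Lineage X — a synapomorphy uniting that clade.
Only Lineage B, Lineage M, Lineage S, and Lineage X show the derived state '0' for Trait 4, supporting them as a clade.
Trait 5: derived state '0' in Lineage B, Lineage M, and Lineage X only — synapomorphy for {Lineage B, Lineage M, Lineage X}.
Most parsimonious ingroup topology: ((((Lineage B,Lineage X),Lineage M),Lineage S),Lineage H).
Changes per character on this tree: Trait 1: 1; Trait 2: 1; Trait 3: 1; Trait 4: 1; Trait 5: 1.
Total = 5.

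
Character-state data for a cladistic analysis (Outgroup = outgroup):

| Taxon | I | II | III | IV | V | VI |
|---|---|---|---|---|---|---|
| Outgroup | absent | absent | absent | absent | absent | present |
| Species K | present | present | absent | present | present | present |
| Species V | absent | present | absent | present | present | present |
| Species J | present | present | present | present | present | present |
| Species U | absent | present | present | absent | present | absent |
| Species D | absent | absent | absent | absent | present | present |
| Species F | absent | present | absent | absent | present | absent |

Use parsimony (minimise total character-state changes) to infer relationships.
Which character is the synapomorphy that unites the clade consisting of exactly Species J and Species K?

Character polarity is set by the outgroup: the derived state is whichever differs from the outgroup's state, so for VI the derived state is 'absent', and for the remaining characters it is 'present'.
I: derived state 'present' in Species J and Species K only — synapomorphy for {Species J, Species K}.
II (derived state 'present') is shared by Species F, Species J, Species K, Species U, and Species V — a synapomorphy uniting that clade.
III (state 'present') occurs in Species J and Species U but conflicts with the nesting implied by the other characters — most parsimoniously interpreted as homoplasy.
Only Species J, Species K, and Species V show the derived state 'present' for IV, supporting them as a clade.
All ingroup taxa share the derived state 'present' for V; it defines the ingroup but does not resolve relationships within it.
VI (derived state 'absent') is shared by Species F and Species U — a synapomorphy uniting that clade.
Most parsimonious ingroup topology: ((((Species K,Species J),Species V),(Species U,Species F)),Species D).
The clade {Species J, Species K} is supported by I: its derived state 'present' occurs in exactly those taxa and in no other taxon (including the outgroup).

I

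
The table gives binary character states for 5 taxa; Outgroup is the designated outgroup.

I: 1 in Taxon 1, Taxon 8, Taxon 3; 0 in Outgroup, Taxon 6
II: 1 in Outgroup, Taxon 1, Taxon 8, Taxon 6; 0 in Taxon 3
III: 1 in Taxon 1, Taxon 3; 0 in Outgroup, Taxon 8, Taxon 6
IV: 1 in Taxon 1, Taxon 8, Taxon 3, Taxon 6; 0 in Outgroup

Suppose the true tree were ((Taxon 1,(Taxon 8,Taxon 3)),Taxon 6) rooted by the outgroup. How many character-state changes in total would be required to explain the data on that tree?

Map each character onto ((Taxon 1,(Taxon 8,Taxon 3)),Taxon 6) (rooted by Outgroup) and count the minimum state changes it requires (Fitch parsimony):
I: 1; II: 1; III: 2; IV: 1.
Total tree length = 5.

5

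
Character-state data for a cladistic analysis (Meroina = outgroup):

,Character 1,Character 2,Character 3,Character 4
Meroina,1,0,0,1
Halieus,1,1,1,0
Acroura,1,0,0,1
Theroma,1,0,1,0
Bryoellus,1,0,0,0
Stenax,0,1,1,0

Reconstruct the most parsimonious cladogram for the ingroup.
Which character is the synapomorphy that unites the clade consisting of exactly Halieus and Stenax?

Character polarity is set by the outgroup: the derived state is whichever differs from the outgroup's state, so for Character 1, Character 4 the derived state is '0', and for the remaining characters it is '1'.
Character 1: derived state '0' in Stenax only — an autapomorphy, so it tells us nothing about relationships among taxa.
Only Halieus and Stenax show the derived state '1' for Character 2, supporting them as a clade.
Only Halieus, Stenax, and Theroma show the derived state '1' for Character 3, supporting them as a clade.
Character 4: derived state '0' in Bryoellus, Halieus, Stenax, and Theroma only — synapomorphy for {Bryoellus, Halieus, Stenax, Theroma}.
Most parsimonious ingroup topology: ((((Halieus,Stenax),Theroma),Bryoellus),Acroura).
The clade {Halieus, Stenax} is supported by Character 2: its derived state '1' occurs in exactly those taxa and in no other taxon (including the outgroup).

Character 2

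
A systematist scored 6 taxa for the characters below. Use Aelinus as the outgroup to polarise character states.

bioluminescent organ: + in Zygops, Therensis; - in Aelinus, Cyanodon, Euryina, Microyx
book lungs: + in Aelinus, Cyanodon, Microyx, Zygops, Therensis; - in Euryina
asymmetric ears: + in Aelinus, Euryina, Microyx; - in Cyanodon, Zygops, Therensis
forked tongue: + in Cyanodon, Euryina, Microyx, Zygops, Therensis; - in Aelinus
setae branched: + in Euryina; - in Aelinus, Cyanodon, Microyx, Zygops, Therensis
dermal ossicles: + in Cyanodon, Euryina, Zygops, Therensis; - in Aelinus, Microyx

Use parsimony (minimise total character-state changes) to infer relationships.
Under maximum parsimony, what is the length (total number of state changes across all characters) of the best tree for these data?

6

Character polarity is set by the outgroup: the derived state is whichever differs from the outgroup's state, so for book lungs, asymmetric ears the derived state is '-', and for the remaining characters it is '+'.
bioluminescent organ (derived state '+') is shared by Therensis and Zygops — a synapomorphy uniting that clade.
book lungs (derived state '-') is unique to Euryina (autapomorphy; uninformative for grouping).
asymmetric ears (derived state '-') is shared by Cyanodon, Therensis, and Zygops — a synapomorphy uniting that clade.
All ingroup taxa share the derived state '+' for forked tongue; it defines the ingroup but does not resolve relationships within it.
setae branched (derived state '+') is unique to Euryina (autapomorphy; uninformative for grouping).
dermal ossicles (derived state '+') is shared by Cyanodon, Euryina, Therensis, and Zygops — a synapomorphy uniting that clade.
Most parsimonious ingroup topology: (((Cyanodon,(Zygops,Therensis)),Euryina),Microyx).
Changes per character on this tree: bioluminescent organ: 1; book lungs: 1; asymmetric ears: 1; forked tongue: 1; setae branched: 1; dermal ossicles: 1.
Total = 6.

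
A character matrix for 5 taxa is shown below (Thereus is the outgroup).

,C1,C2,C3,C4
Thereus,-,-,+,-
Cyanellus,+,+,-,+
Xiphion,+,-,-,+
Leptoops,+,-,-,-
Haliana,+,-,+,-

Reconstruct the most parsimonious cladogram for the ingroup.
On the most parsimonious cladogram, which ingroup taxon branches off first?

Haliana

Character polarity is set by the outgroup: the derived state is whichever differs from the outgroup's state, so for C3 the derived state is '-', and for the remaining characters it is '+'.
All ingroup taxa share the derived state '+' for C1; it defines the ingroup but does not resolve relationships within it.
C2 (derived state '+') is unique to Cyanellus (autapomorphy; uninformative for grouping).
Only Cyanellus, Leptoops, and Xiphion show the derived state '-' for C3, supporting them as a clade.
C4: derived state '+' in Cyanellus and Xiphion only — synapomorphy for {Cyanellus, Xiphion}.
Most parsimonious ingroup topology: (((Cyanellus,Xiphion),Leptoops),Haliana).
Haliana is sister to the clade containing all other ingroup taxa, so it is the earliest-diverging (most basal) ingroup lineage.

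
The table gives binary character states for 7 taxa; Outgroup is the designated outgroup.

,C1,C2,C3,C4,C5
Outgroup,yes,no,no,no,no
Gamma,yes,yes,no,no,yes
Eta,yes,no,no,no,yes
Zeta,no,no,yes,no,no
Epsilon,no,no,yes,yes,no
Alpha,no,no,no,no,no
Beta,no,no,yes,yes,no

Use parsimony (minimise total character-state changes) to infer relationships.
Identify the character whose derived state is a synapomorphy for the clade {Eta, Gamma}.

C5

Character polarity is set by the outgroup: the derived state is whichever differs from the outgroup's state, so for C1 the derived state is 'no', and for the remaining characters it is 'yes'.
C1 (derived state 'no') is shared by Alpha, Beta, Epsilon, and Zeta — a synapomorphy uniting that clade.
C2 (derived state 'yes') is unique to Gamma (autapomorphy; uninformative for grouping).
C3 (derived state 'yes') is shared by Beta, Epsilon, and Zeta — a synapomorphy uniting that clade.
Only Beta and Epsilon show the derived state 'yes' for C4, supporting them as a clade.
C5 (derived state 'yes') is shared by Eta and Gamma — a synapomorphy uniting that clade.
Most parsimonious ingroup topology: ((Gamma,Eta),(((Epsilon,Beta),Zeta),Alpha)).
The clade {Eta, Gamma} is supported by C5: its derived state 'yes' occurs in exactly those taxa and in no other taxon (including the outgroup).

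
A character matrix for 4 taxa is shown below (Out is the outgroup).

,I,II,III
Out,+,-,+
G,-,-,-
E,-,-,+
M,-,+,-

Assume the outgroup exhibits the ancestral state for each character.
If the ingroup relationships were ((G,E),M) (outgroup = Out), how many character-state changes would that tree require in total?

4

Map each character onto ((G,E),M) (rooted by Out) and count the minimum state changes it requires (Fitch parsimony):
I: 1; II: 1; III: 2.
Total tree length = 4.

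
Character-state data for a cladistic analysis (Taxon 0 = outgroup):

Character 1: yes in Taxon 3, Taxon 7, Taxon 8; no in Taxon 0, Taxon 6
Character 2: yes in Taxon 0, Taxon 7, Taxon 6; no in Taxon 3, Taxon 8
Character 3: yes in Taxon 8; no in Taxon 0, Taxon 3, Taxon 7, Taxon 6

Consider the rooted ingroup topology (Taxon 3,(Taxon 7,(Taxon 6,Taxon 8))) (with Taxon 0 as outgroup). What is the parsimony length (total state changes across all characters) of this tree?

5

Map each character onto (Taxon 3,(Taxon 7,(Taxon 6,Taxon 8))) (rooted by Taxon 0) and count the minimum state changes it requires (Fitch parsimony):
Character 1: 2; Character 2: 2; Character 3: 1.
Total tree length = 5.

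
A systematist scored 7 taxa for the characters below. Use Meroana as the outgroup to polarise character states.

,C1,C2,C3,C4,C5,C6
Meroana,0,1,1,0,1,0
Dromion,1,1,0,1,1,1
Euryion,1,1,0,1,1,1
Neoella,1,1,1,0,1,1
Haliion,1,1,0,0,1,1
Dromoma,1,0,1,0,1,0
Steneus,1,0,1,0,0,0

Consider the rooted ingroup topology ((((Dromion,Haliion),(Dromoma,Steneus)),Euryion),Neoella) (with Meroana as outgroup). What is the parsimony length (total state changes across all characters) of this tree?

9

Map each character onto ((((Dromion,Haliion),(Dromoma,Steneus)),Euryion),Neoella) (rooted by Meroana) and count the minimum state changes it requires (Fitch parsimony):
C1: 1; C2: 1; C3: 2; C4: 2; C5: 1; C6: 2.
Total tree length = 9.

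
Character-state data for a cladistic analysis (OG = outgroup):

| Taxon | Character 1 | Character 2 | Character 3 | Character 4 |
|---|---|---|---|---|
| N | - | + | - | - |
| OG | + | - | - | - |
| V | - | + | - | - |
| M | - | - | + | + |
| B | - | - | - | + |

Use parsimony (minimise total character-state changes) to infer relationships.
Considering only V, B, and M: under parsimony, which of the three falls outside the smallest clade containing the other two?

V

Character polarity is set by the outgroup: the derived state is whichever differs from the outgroup's state, so for Character 1 the derived state is '-', and for the remaining characters it is '+'.
All ingroup taxa share the derived state '-' for Character 1; it defines the ingroup but does not resolve relationships within it.
Character 2 (derived state '+') is shared by N and V — a synapomorphy uniting that clade.
Character 3 (derived state '+') is unique to M (autapomorphy; uninformative for grouping).
Character 4 (derived state '+') is shared by B and M — a synapomorphy uniting that clade.
Most parsimonious ingroup topology: ((V,N),(M,B)).
B and M share a more recent common ancestor with each other than either does with V, so V is the least closely related of the three.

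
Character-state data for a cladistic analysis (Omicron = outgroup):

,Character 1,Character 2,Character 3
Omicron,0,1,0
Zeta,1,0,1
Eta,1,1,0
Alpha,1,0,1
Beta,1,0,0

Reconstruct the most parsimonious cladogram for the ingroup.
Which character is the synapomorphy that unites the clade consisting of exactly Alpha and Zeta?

Character 3

Character polarity is set by the outgroup: the derived state is whichever differs from the outgroup's state, so for Character 2 the derived state is '0', and for the remaining characters it is '1'.
All ingroup taxa share the derived state '1' for Character 1; it defines the ingroup but does not resolve relationships within it.
Character 2: derived state '0' in Alpha, Beta, and Zeta only — synapomorphy for {Alpha, Beta, Zeta}.
Character 3: derived state '1' in Alpha and Zeta only — synapomorphy for {Alpha, Zeta}.
Most parsimonious ingroup topology: (((Zeta,Alpha),Beta),Eta).
The clade {Alpha, Zeta} is supported by Character 3: its derived state '1' occurs in exactly those taxa and in no other taxon (including the outgroup).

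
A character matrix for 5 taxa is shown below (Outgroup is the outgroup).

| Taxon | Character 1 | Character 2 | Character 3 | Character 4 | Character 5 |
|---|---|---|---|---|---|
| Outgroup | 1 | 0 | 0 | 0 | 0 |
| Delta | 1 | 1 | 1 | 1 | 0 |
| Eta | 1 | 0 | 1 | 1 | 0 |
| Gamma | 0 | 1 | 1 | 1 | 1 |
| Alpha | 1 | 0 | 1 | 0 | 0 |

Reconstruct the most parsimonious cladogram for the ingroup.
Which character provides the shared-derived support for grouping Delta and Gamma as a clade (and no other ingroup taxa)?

Character polarity is set by the outgroup: the derived state is whichever differs from the outgroup's state, so for Character 1 the derived state is '0', and for the remaining characters it is '1'.
Character 1 (derived state '0') is unique to Gamma (autapomorphy; uninformative for grouping).
Character 2 (derived state '1') is shared by Delta and Gamma — a synapomorphy uniting that clade.
All ingroup taxa share the derived state '1' for Character 3; it defines the ingroup but does not resolve relationships within it.
Character 4: derived state '1' in Delta, Eta, and Gamma only — synapomorphy for {Delta, Eta, Gamma}.
Character 5: derived state '1' in Gamma only — an autapomorphy, so it tells us nothing about relationships among taxa.
Most parsimonious ingroup topology: (((Delta,Gamma),Eta),Alpha).
The clade {Delta, Gamma} is supported by Character 2: its derived state '1' occurs in exactly those taxa and in no other taxon (including the outgroup).

Character 2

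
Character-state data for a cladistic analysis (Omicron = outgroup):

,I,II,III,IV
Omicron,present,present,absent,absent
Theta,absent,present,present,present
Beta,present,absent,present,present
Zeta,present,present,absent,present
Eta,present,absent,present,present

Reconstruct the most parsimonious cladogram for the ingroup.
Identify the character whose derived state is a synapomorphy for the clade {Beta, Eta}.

Character polarity is set by the outgroup: the derived state is whichever differs from the outgroup's state, so for I, II the derived state is 'absent', and for the remaining characters it is 'present'.
I: derived state 'absent' in Theta only — an autapomorphy, so it tells us nothing about relationships among taxa.
II: derived state 'absent' in Beta and Eta only — synapomorphy for {Beta, Eta}.
III: derived state 'present' in Beta, Eta, and Theta only — synapomorphy for {Beta, Eta, Theta}.
All ingroup taxa share the derived state 'present' for IV; it defines the ingroup but does not resolve relationships within it.
Most parsimonious ingroup topology: ((Theta,(Beta,Eta)),Zeta).
The clade {Beta, Eta} is supported by II: its derived state 'absent' occurs in exactly those taxa and in no other taxon (including the outgroup).

II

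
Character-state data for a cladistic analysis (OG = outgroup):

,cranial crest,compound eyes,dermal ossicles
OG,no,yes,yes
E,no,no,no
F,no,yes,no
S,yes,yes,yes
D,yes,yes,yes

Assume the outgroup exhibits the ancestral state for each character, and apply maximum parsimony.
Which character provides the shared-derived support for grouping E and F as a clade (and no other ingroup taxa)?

dermal ossicles

Character polarity is set by the outgroup: the derived state is whichever differs from the outgroup's state, so for compound eyes, dermal ossicles the derived state is 'no', and for the remaining characters it is 'yes'.
cranial crest: derived state 'yes' in D and S only — synapomorphy for {D, S}.
compound eyes (derived state 'no') is unique to E (autapomorphy; uninformative for grouping).
dermal ossicles (derived state 'no') is shared by E and F — a synapomorphy uniting that clade.
Most parsimonious ingroup topology: ((E,F),(S,D)).
The clade {E, F} is supported by dermal ossicles: its derived state 'no' occurs in exactly those taxa and in no other taxon (including the outgroup).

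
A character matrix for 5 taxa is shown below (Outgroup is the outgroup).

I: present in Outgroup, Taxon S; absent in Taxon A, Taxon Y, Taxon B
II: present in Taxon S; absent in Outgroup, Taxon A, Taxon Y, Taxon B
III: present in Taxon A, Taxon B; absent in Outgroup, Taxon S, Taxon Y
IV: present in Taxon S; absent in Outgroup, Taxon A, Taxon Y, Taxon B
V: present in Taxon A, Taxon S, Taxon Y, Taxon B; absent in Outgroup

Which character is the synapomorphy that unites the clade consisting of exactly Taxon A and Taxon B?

Character polarity is set by the outgroup: the derived state is whichever differs from the outgroup's state, so for I the derived state is 'absent', and for the remaining characters it is 'present'.
I: derived state 'absent' in Taxon A, Taxon B, and Taxon Y only — synapomorphy for {Taxon A, Taxon B, Taxon Y}.
II: derived state 'present' in Taxon S only — an autapomorphy, so it tells us nothing about relationships among taxa.
Only Taxon A and Taxon B show the derived state 'present' for III, supporting them as a clade.
IV (derived state 'present') is unique to Taxon S (autapomorphy; uninformative for grouping).
All ingroup taxa share the derived state 'present' for V; it defines the ingroup but does not resolve relationships within it.
Most parsimonious ingroup topology: (((Taxon A,Taxon B),Taxon Y),Taxon S).
The clade {Taxon A, Taxon B} is supported by III: its derived state 'present' occurs in exactly those taxa and in no other taxon (including the outgroup).

III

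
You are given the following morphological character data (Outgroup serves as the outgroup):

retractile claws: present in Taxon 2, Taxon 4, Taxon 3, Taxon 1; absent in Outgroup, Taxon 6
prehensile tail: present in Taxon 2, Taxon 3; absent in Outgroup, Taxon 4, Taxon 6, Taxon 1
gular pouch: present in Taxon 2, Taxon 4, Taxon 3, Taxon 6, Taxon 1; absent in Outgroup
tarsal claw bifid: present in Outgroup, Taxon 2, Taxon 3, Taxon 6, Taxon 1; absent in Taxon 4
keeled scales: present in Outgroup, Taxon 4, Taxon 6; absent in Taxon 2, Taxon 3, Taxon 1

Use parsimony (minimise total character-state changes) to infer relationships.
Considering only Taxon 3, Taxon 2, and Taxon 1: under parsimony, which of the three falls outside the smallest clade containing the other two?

Character polarity is set by the outgroup: the derived state is whichever differs from the outgroup's state, so for tarsal claw bifid, keeled scales the derived state is 'absent', and for the remaining characters it is 'present'.
Only Taxon 1, Taxon 2, Taxon 3, and Taxon 4 show the derived state 'present' for retractile claws, supporting them as a clade.
prehensile tail (derived state 'present') is shared by Taxon 2 and Taxon 3 — a synapomorphy uniting that clade.
gular pouch (derived state 'present') is shared by all ingroup taxa — unites the whole ingroup.
tarsal claw bifid: derived state 'absent' in Taxon 4 only — an autapomorphy, so it tells us nothing about relationships among taxa.
Only Taxon 1, Taxon 2, and Taxon 3 show the derived state 'absent' for keeled scales, supporting them as a clade.
Most parsimonious ingroup topology: ((((Taxon 2,Taxon 3),Taxon 1),Taxon 4),Taxon 6).
Taxon 3 and Taxon 2 share a more recent common ancestor with each other than either does with Taxon 1, so Taxon 1 is the least closely related of the three.

Taxon 1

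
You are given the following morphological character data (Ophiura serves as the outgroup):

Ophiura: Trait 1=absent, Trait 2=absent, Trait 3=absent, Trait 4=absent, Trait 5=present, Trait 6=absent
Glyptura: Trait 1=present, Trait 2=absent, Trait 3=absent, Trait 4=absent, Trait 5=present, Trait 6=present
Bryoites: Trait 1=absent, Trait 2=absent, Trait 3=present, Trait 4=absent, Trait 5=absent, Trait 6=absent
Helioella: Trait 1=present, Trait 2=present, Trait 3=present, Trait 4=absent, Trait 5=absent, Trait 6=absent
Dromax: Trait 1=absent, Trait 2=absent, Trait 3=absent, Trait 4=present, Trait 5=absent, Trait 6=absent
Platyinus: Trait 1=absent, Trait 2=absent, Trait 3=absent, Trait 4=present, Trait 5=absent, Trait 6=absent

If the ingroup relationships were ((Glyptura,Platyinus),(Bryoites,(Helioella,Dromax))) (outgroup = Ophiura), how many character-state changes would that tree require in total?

Map each character onto ((Glyptura,Platyinus),(Bryoites,(Helioella,Dromax))) (rooted by Ophiura) and count the minimum state changes it requires (Fitch parsimony):
Trait 1: 2; Trait 2: 1; Trait 3: 2; Trait 4: 2; Trait 5: 2; Trait 6: 1.
Total tree length = 10.

10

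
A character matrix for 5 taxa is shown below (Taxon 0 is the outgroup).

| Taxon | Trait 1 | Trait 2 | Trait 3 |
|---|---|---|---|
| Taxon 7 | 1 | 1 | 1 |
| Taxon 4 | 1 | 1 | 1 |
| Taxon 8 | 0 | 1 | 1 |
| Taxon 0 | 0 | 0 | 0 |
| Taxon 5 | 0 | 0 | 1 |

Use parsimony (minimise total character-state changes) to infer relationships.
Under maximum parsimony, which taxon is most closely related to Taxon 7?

The outgroup has state '0' for every character, so '1' is the derived state throughout.
Only Taxon 4 and Taxon 7 show the derived state '1' for Trait 1, supporting them as a clade.
Trait 2: derived state '1' in Taxon 4, Taxon 7, and Taxon 8 only — synapomorphy for {Taxon 4, Taxon 7, Taxon 8}.
Trait 3 (derived state '1') is shared by all ingroup taxa — unites the whole ingroup.
Most parsimonious ingroup topology: ((Taxon 8,(Taxon 4,Taxon 7)),Taxon 5).
Taxon 7 and Taxon 4 form a cherry on this tree, so they are sister taxa.

Taxon 4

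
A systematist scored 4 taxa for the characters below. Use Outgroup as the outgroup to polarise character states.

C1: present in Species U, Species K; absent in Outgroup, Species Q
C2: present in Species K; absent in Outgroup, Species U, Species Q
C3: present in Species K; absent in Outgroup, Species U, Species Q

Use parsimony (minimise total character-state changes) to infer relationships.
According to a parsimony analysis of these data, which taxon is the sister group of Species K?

Species U

The outgroup has state 'absent' for every character, so 'present' is the derived state throughout.
C1: derived state 'present' in Species K and Species U only — synapomorphy for {Species K, Species U}.
C2: derived state 'present' in Species K only — an autapomorphy, so it tells us nothing about relationships among taxa.
C3: derived state 'present' in Species K only — an autapomorphy, so it tells us nothing about relationships among taxa.
Most parsimonious ingroup topology: ((Species U,Species K),Species Q).
Species K and Species U form a cherry on this tree, so they are sister taxa.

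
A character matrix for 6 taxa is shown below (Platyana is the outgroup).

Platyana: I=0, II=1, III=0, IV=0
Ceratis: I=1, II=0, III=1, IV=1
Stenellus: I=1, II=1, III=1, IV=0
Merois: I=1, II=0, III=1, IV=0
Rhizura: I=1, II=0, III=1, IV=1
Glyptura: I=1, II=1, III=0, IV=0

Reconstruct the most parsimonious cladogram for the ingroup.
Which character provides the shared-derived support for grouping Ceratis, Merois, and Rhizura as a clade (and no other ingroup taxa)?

Character polarity is set by the outgroup: the derived state is whichever differs from the outgroup's state, so for II the derived state is '0', and for the remaining characters it is '1'.
All ingroup taxa share the derived state '1' for I; it defines the ingroup but does not resolve relationships within it.
II (derived state '0') is shared by Ceratis, Merois, and Rhizura — a synapomorphy uniting that clade.
Only Ceratis, Merois, Rhizura, and Stenellus show the derived state '1' for III, supporting them as a clade.
IV: derived state '1' in Ceratis and Rhizura only — synapomorphy for {Ceratis, Rhizura}.
Most parsimonious ingroup topology: ((((Ceratis,Rhizura),Merois),Stenellus),Glyptura).
The clade {Ceratis, Merois, Rhizura} is supported by II: its derived state '0' occurs in exactly those taxa and in no other taxon (including the outgroup).

II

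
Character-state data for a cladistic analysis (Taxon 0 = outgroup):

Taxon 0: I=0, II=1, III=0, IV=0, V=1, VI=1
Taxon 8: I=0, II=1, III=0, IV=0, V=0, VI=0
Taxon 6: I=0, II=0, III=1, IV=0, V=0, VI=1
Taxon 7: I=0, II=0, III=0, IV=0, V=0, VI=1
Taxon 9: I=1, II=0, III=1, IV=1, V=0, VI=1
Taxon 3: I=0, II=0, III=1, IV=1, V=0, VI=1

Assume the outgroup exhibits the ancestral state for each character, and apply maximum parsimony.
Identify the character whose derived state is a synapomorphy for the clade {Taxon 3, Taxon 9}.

Character polarity is set by the outgroup: the derived state is whichever differs from the outgroup's state, so for II, V, VI the derived state is '0', and for the remaining characters it is '1'.
I: derived state '1' in Taxon 9 only — an autapomorphy, so it tells us nothing about relationships among taxa.
Only Taxon 3, Taxon 6, Taxon 7, and Taxon 9 show the derived state '0' for II, supporting them as a clade.
Only Taxon 3, Taxon 6, and Taxon 9 show the derived state '1' for III, supporting them as a clade.
Only Taxon 3 and Taxon 9 show the derived state '1' for IV, supporting them as a clade.
All ingroup taxa share the derived state '0' for V; it defines the ingroup but does not resolve relationships within it.
VI (derived state '0') is unique to Taxon 8 (autapomorphy; uninformative for grouping).
Most parsimonious ingroup topology: (Taxon 8,((Taxon 6,(Taxon 9,Taxon 3)),Taxon 7)).
The clade {Taxon 3, Taxon 9} is supported by IV: its derived state '1' occurs in exactly those taxa and in no other taxon (including the outgroup).

IV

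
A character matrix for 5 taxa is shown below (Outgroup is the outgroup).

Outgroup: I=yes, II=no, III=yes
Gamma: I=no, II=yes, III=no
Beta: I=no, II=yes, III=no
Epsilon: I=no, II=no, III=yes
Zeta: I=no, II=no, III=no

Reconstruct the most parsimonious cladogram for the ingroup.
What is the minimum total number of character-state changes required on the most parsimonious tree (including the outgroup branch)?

3

Character polarity is set by the outgroup: the derived state is whichever differs from the outgroup's state, so for I, III the derived state is 'no', and for the remaining characters it is 'yes'.
I (derived state 'no') is shared by all ingroup taxa — unites the whole ingroup.
II: derived state 'yes' in Beta and Gamma only — synapomorphy for {Beta, Gamma}.
Only Beta, Gamma, and Zeta show the derived state 'no' for III, supporting them as a clade.
Most parsimonious ingroup topology: (((Gamma,Beta),Zeta),Epsilon).
Changes per character on this tree: I: 1; II: 1; III: 1.
Total = 3.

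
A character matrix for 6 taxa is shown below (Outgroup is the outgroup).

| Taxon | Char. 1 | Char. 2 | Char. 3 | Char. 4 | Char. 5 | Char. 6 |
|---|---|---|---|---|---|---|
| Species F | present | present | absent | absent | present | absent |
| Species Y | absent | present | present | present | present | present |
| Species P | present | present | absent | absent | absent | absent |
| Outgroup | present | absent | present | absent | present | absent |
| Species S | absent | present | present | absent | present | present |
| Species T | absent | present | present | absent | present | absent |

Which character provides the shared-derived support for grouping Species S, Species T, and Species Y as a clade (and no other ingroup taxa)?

Character polarity is set by the outgroup: the derived state is whichever differs from the outgroup's state, so for Char. 1, Char. 3, Char. 5 the derived state is 'absent', and for the remaining characters it is 'present'.
Char. 1 (derived state 'absent') is shared by Species S, Species T, and Species Y — a synapomorphy uniting that clade.
Char. 2 (derived state 'present') is shared by all ingroup taxa — unites the whole ingroup.
Only Species F and Species P show the derived state 'absent' for Char. 3, supporting them as a clade.
Char. 4: derived state 'present' in Species Y only — an autapomorphy, so it tells us nothing about relationships among taxa.
Char. 5 (derived state 'absent') is unique to Species P (autapomorphy; uninformative for grouping).
Only Species S and Species Y show the derived state 'present' for Char. 6, supporting them as a clade.
Most parsimonious ingroup topology: (((Species Y,Species S),Species T),(Species F,Species P)).
The clade {Species S, Species T, Species Y} is supported by Char. 1: its derived state 'absent' occurs in exactly those taxa and in no other taxon (including the outgroup).

Char. 1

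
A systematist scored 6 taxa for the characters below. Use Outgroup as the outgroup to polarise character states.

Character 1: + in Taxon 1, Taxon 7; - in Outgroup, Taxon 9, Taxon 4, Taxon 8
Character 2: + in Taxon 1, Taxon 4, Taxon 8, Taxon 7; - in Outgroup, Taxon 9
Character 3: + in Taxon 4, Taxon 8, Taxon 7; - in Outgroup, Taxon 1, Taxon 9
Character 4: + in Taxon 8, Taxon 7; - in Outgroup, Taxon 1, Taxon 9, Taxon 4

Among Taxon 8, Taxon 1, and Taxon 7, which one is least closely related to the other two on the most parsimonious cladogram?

The outgroup has state '-' for every character, so '+' is the derived state throughout.
Character 1 groups Taxon 1 and Taxon 7, which is incompatible with the clades supported by the remaining characters; treating it as convergent (homoplasy) costs fewer steps than any alternative tree.
Character 2 (derived state '+') is shared by Taxon 1, Taxon 4, Taxon 7, and Taxon 8 — a synapomorphy uniting that clade.
Character 3: derived state '+' in Taxon 4, Taxon 7, and Taxon 8 only — synapomorphy for {Taxon 4, Taxon 7, Taxon 8}.
Character 4: derived state '+' in Taxon 7 and Taxon 8 only — synapomorphy for {Taxon 7, Taxon 8}.
Most parsimonious ingroup topology: (Taxon 9,(Taxon 1,(Taxon 4,(Taxon 7,Taxon 8)))).
Taxon 7 and Taxon 8 share a more recent common ancestor with each other than either does with Taxon 1, so Taxon 1 is the least closely related of the three.

Taxon 1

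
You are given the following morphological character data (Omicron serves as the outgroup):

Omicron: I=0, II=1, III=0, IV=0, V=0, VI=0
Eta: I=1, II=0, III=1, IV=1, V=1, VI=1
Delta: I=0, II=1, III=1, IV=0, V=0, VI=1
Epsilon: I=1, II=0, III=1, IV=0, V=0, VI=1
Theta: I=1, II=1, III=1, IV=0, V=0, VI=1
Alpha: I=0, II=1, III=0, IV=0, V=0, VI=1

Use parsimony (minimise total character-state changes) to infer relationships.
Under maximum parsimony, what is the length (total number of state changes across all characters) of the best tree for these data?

6

Character polarity is set by the outgroup: the derived state is whichever differs from the outgroup's state, so for II the derived state is '0', and for the remaining characters it is '1'.
Only Epsilon, Eta, and Theta show the derived state '1' for I, supporting them as a clade.
Only Epsilon and Eta show the derived state '0' for II, supporting them as a clade.
Only Delta, Epsilon, Eta, and Theta show the derived state '1' for III, supporting them as a clade.
IV (derived state '1') is unique to Eta (autapomorphy; uninformative for grouping).
V (derived state '1') is unique to Eta (autapomorphy; uninformative for grouping).
All ingroup taxa share the derived state '1' for VI; it defines the ingroup but does not resolve relationships within it.
Most parsimonious ingroup topology: ((((Eta,Epsilon),Theta),Delta),Alpha).
Changes per character on this tree: I: 1; II: 1; III: 1; IV: 1; V: 1; VI: 1.
Total = 6.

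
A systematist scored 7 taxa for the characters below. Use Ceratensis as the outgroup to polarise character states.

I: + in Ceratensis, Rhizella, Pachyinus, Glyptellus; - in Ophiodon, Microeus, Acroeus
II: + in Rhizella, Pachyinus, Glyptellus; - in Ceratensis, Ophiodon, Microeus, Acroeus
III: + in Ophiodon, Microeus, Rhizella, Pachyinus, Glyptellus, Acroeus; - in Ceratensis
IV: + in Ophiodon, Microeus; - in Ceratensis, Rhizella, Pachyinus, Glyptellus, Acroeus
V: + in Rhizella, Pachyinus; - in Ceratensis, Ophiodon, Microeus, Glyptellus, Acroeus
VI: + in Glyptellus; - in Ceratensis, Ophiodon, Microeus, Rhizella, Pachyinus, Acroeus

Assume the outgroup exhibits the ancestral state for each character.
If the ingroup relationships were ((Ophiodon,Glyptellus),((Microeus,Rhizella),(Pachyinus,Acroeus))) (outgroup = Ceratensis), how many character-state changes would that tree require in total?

12

Map each character onto ((Ophiodon,Glyptellus),((Microeus,Rhizella),(Pachyinus,Acroeus))) (rooted by Ceratensis) and count the minimum state changes it requires (Fitch parsimony):
I: 3; II: 3; III: 1; IV: 2; V: 2; VI: 1.
Total tree length = 12.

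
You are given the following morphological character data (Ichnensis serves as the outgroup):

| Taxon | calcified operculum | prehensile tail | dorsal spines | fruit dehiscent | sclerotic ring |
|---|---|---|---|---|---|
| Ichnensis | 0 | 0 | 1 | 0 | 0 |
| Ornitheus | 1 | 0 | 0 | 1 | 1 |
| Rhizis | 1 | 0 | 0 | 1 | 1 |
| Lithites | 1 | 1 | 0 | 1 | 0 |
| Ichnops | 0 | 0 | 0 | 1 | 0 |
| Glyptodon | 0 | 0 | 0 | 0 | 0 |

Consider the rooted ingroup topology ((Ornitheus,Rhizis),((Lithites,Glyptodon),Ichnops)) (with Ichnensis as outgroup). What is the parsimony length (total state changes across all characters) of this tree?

Map each character onto ((Ornitheus,Rhizis),((Lithites,Glyptodon),Ichnops)) (rooted by Ichnensis) and count the minimum state changes it requires (Fitch parsimony):
calcified operculum: 2; prehensile tail: 1; dorsal spines: 1; fruit dehiscent: 2; sclerotic ring: 1.
Total tree length = 7.

7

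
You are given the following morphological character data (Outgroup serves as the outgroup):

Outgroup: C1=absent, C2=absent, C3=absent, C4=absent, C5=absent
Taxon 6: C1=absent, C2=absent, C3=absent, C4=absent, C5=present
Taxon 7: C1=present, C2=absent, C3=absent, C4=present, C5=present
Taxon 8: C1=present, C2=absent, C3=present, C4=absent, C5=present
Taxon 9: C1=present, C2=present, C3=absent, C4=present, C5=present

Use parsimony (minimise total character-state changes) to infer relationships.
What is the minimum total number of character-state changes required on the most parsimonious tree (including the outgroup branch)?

5

The outgroup has state 'absent' for every character, so 'present' is the derived state throughout.
C1 (derived state 'present') is shared by Taxon 7, Taxon 8, and Taxon 9 — a synapomorphy uniting that clade.
C2 (derived state 'present') is unique to Taxon 9 (autapomorphy; uninformative for grouping).
C3: derived state 'present' in Taxon 8 only — an autapomorphy, so it tells us nothing about relationships among taxa.
C4: derived state 'present' in Taxon 7 and Taxon 9 only — synapomorphy for {Taxon 7, Taxon 9}.
C5 (derived state 'present') is shared by all ingroup taxa — unites the whole ingroup.
Most parsimonious ingroup topology: (Taxon 6,((Taxon 7,Taxon 9),Taxon 8)).
Changes per character on this tree: C1: 1; C2: 1; C3: 1; C4: 1; C5: 1.
Total = 5.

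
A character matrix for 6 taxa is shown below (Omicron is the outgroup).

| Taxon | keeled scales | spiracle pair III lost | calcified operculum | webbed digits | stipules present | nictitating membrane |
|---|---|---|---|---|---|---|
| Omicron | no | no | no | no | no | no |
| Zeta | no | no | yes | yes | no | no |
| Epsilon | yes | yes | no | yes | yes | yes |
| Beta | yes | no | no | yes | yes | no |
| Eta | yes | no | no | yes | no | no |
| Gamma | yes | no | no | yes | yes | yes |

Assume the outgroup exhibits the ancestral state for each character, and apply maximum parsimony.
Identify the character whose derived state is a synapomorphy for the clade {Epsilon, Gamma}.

nictitating membrane

The outgroup has state 'no' for every character, so 'yes' is the derived state throughout.
keeled scales: derived state 'yes' in Beta, Epsilon, Eta, and Gamma only — synapomorphy for {Beta, Epsilon, Eta, Gamma}.
spiracle pair III lost: derived state 'yes' in Epsilon only — an autapomorphy, so it tells us nothing about relationships among taxa.
calcified operculum: derived state 'yes' in Zeta only — an autapomorphy, so it tells us nothing about relationships among taxa.
webbed digits (derived state 'yes') is shared by all ingroup taxa — unites the whole ingroup.
Only Beta, Epsilon, and Gamma show the derived state 'yes' for stipules present, supporting them as a clade.
Only Epsilon and Gamma show the derived state 'yes' for nictitating membrane, supporting them as a clade.
Most parsimonious ingroup topology: (Zeta,(((Epsilon,Gamma),Beta),Eta)).
The clade {Epsilon, Gamma} is supported by nictitating membrane: its derived state 'yes' occurs in exactly those taxa and in no other taxon (including the outgroup).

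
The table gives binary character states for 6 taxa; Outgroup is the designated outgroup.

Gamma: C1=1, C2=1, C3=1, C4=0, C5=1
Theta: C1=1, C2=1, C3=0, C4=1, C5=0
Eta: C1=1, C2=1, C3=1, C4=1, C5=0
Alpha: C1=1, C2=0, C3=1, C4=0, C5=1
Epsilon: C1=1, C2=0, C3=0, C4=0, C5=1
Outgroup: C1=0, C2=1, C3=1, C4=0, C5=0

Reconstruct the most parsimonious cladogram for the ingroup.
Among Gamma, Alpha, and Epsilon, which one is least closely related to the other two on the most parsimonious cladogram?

Character polarity is set by the outgroup: the derived state is whichever differs from the outgroup's state, so for C2, C3 the derived state is '0', and for the remaining characters it is '1'.
C1 (derived state '1') is shared by all ingroup taxa — unites the whole ingroup.
Only Alpha and Epsilon show the derived state '0' for C2, supporting them as a clade.
C3 (state '0') occurs in Epsilon and Theta but conflicts with the nesting implied by the other characters — most parsimoniously interpreted as homoplasy.
C4: derived state '1' in Eta and Theta only — synapomorphy for {Eta, Theta}.
Only Alpha, Epsilon, and Gamma show the derived state '1' for C5, supporting them as a clade.
Most parsimonious ingroup topology: (((Alpha,Epsilon),Gamma),(Theta,Eta)).
Alpha and Epsilon share a more recent common ancestor with each other than either does with Gamma, so Gamma is the least closely related of the three.

Gamma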